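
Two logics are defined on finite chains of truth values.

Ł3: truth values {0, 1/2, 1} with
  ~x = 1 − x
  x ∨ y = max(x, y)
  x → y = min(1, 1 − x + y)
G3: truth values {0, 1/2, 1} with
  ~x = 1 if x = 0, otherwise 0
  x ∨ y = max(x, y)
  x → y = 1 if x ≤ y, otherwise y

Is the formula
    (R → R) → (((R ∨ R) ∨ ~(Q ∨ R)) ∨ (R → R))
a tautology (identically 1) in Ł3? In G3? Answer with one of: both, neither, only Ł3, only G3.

both

In Ł3: every assignment gives 1 — tautology.
In G3: every assignment gives 1 — tautology.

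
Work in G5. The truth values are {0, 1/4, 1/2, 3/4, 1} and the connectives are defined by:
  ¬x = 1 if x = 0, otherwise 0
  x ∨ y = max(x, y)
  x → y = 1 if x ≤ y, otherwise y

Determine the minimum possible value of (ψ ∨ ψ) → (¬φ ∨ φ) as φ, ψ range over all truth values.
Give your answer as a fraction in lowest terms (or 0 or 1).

Take φ = 1/4, ψ = 1/2:
ψ ∨ ψ = 1/2 ∨ 1/2 = 1/2
¬φ = ¬1/4 = 0
¬φ ∨ φ = 0 ∨ 1/4 = 1/4
(ψ ∨ ψ) → (¬φ ∨ φ) = 1/2 → 1/4 = 1/4
No assignment yields a value below 1/4, so this is the minimum.

1/4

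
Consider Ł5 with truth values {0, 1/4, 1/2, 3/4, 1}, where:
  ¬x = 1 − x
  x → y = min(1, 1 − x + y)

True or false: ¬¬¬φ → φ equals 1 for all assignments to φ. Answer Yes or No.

No

Counterexample: take φ = 0.
¬φ = ¬0 = 1
¬¬φ = ¬1 = 0
¬¬¬φ = ¬0 = 1
¬¬¬φ → φ = 1 → 0 = 0
This gives 0 ≠ 1.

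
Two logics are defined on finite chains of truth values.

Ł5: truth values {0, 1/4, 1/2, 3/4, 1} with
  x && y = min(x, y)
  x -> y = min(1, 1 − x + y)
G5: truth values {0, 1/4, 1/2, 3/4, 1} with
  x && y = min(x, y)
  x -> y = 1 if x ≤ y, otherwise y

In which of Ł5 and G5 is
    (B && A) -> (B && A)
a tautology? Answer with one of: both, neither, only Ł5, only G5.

In Ł5: every assignment gives 1 — tautology.
In G5: every assignment gives 1 — tautology.

both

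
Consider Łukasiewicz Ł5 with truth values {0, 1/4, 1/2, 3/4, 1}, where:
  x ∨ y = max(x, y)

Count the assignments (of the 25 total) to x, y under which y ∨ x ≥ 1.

9

value 1: 9 assignments (counts)
value 3/4: 7 assignments
value 1/2: 5 assignments
value 1/4: 3 assignments
value 0: 1 assignment
So 9 of the 25 assignments meet the threshold.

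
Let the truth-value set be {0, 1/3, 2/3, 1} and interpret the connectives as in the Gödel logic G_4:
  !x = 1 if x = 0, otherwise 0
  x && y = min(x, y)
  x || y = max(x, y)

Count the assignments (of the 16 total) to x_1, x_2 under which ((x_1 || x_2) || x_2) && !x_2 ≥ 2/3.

x_1 = 0, x_2 = 0 ↦ 0  <
x_1 = 0, x_2 = 1/3 ↦ 0  <
x_1 = 0, x_2 = 2/3 ↦ 0  <
x_1 = 0, x_2 = 1 ↦ 0  <
x_1 = 1/3, x_2 = 0 ↦ 1/3  <
x_1 = 1/3, x_2 = 1/3 ↦ 0  <
x_1 = 1/3, x_2 = 2/3 ↦ 0  <
x_1 = 1/3, x_2 = 1 ↦ 0  <
x_1 = 2/3, x_2 = 0 ↦ 2/3  ≥
x_1 = 2/3, x_2 = 1/3 ↦ 0  <
x_1 = 2/3, x_2 = 2/3 ↦ 0  <
x_1 = 2/3, x_2 = 1 ↦ 0  <
x_1 = 1, x_2 = 0 ↦ 1  ≥
x_1 = 1, x_2 = 1/3 ↦ 0  <
x_1 = 1, x_2 = 2/3 ↦ 0  <
x_1 = 1, x_2 = 1 ↦ 0  <
So 2 of the 16 assignments meet the threshold.

2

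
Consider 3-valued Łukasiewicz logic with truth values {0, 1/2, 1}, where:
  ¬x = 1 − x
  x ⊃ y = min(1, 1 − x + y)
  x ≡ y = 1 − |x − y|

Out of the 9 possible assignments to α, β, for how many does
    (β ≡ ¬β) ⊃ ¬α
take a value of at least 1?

7

α = 0, β = 0 ↦ 1  ≥
α = 0, β = 1/2 ↦ 1  ≥
α = 0, β = 1 ↦ 1  ≥
α = 1/2, β = 0 ↦ 1  ≥
α = 1/2, β = 1/2 ↦ 1/2  <
α = 1/2, β = 1 ↦ 1  ≥
α = 1, β = 0 ↦ 1  ≥
α = 1, β = 1/2 ↦ 0  <
α = 1, β = 1 ↦ 1  ≥
So 7 of the 9 assignments meet the threshold.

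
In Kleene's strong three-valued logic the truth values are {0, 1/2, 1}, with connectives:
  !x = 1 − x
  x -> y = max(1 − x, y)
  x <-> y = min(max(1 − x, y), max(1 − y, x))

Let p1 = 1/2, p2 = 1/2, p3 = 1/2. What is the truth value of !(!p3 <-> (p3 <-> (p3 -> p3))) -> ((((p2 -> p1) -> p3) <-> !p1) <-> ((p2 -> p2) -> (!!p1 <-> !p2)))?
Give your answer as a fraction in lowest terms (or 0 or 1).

1/2

!p3 = !1/2 = 1/2
p3 -> p3 = 1/2 -> 1/2 = 1/2
p3 <-> (p3 -> p3) = 1/2 <-> 1/2 = 1/2
!p3 <-> (p3 <-> (p3 -> p3)) = 1/2 <-> 1/2 = 1/2
!(!p3 <-> (p3 <-> (p3 -> p3))) = !1/2 = 1/2
p2 -> p1 = 1/2 -> 1/2 = 1/2
(p2 -> p1) -> p3 = 1/2 -> 1/2 = 1/2
!p1 = !1/2 = 1/2
((p2 -> p1) -> p3) <-> !p1 = 1/2 <-> 1/2 = 1/2
p2 -> p2 = 1/2 -> 1/2 = 1/2
!p1 = !1/2 = 1/2
!!p1 = !1/2 = 1/2
!p2 = !1/2 = 1/2
!!p1 <-> !p2 = 1/2 <-> 1/2 = 1/2
(p2 -> p2) -> (!!p1 <-> !p2) = 1/2 -> 1/2 = 1/2
(((p2 -> p1) -> p3) <-> !p1) <-> ((p2 -> p2) -> (!!p1 <-> !p2)) = 1/2 <-> 1/2 = 1/2
!(!p3 <-> (p3 <-> (p3 -> p3))) -> ((((p2 -> p1) -> p3) <-> !p1) <-> ((p2 -> p2) -> (!!p1 <-> !p2))) = 1/2 -> 1/2 = 1/2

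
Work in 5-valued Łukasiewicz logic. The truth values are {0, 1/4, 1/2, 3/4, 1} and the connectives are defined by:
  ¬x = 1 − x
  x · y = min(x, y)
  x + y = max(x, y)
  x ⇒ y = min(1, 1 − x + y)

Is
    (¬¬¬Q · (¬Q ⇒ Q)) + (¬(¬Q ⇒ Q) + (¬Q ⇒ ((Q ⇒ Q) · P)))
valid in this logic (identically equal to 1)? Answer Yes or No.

Counterexample: take P = 0, Q = 1/4.
¬Q = ¬1/4 = 3/4
¬¬Q = ¬3/4 = 1/4
¬¬¬Q = ¬1/4 = 3/4
¬Q = ¬1/4 = 3/4
¬Q ⇒ Q = 3/4 ⇒ 1/4 = 1/2
¬¬¬Q · (¬Q ⇒ Q) = 3/4 · 1/2 = 1/2
¬Q = ¬1/4 = 3/4
¬Q ⇒ Q = 3/4 ⇒ 1/4 = 1/2
¬(¬Q ⇒ Q) = ¬1/2 = 1/2
¬Q = ¬1/4 = 3/4
Q ⇒ Q = 1/4 ⇒ 1/4 = 1
(Q ⇒ Q) · P = 1 · 0 = 0
¬Q ⇒ ((Q ⇒ Q) · P) = 3/4 ⇒ 0 = 1/4
¬(¬Q ⇒ Q) + (¬Q ⇒ ((Q ⇒ Q) · P)) = 1/2 + 1/4 = 1/2
(¬¬¬Q · (¬Q ⇒ Q)) + (¬(¬Q ⇒ Q) + (¬Q ⇒ ((Q ⇒ Q) · P))) = 1/2 + 1/2 = 1/2
This gives 1/2 ≠ 1.

No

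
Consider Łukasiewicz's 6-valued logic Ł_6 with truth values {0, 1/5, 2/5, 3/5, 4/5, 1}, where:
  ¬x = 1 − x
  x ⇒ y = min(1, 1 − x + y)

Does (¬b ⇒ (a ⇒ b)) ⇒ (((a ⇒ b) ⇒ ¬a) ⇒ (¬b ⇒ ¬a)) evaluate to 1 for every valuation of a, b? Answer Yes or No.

Yes

At a = 1/5, b = 4/5, for instance:
¬b = ¬4/5 = 1/5
a ⇒ b = 1/5 ⇒ 4/5 = 1
¬b ⇒ (a ⇒ b) = 1/5 ⇒ 1 = 1
¬a = ¬1/5 = 4/5
(a ⇒ b) ⇒ ¬a = 1 ⇒ 4/5 = 4/5
¬b ⇒ ¬a = 1/5 ⇒ 4/5 = 1
((a ⇒ b) ⇒ ¬a) ⇒ (¬b ⇒ ¬a) = 4/5 ⇒ 1 = 1
(¬b ⇒ (a ⇒ b)) ⇒ (((a ⇒ b) ⇒ ¬a) ⇒ (¬b ⇒ ¬a)) = 1 ⇒ 1 = 1
and checking the remaining 35 assignments likewise gives ≥ 1 in every case.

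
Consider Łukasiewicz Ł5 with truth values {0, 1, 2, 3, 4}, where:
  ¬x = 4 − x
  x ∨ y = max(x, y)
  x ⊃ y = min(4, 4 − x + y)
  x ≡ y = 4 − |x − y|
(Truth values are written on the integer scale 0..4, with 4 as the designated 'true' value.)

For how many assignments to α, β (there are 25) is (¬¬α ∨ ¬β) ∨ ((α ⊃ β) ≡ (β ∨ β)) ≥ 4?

value 4: 13 assignments (counts)
value 3: 9 assignments
value 2: 3 assignments
So 13 of the 25 assignments meet the threshold.

13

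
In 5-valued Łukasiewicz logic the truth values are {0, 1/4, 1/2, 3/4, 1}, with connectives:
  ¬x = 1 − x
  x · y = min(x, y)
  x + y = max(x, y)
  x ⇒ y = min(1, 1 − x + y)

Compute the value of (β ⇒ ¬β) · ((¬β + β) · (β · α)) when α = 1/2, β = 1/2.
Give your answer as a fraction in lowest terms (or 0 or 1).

¬β = ¬1/2 = 1/2
β ⇒ ¬β = 1/2 ⇒ 1/2 = 1
¬β = ¬1/2 = 1/2
¬β + β = 1/2 + 1/2 = 1/2
β · α = 1/2 · 1/2 = 1/2
(¬β + β) · (β · α) = 1/2 · 1/2 = 1/2
(β ⇒ ¬β) · ((¬β + β) · (β · α)) = 1 · 1/2 = 1/2

1/2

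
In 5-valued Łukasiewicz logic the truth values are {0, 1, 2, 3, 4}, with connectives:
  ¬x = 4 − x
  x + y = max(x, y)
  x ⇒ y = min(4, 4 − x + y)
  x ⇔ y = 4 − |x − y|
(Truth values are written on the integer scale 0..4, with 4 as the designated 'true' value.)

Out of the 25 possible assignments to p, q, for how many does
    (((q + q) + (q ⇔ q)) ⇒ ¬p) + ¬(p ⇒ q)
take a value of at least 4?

6

value 4: 6 assignments (counts)
value 3: 7 assignments
value 2: 7 assignments
value 1: 4 assignments
value 0: 1 assignment
So 6 of the 25 assignments meet the threshold.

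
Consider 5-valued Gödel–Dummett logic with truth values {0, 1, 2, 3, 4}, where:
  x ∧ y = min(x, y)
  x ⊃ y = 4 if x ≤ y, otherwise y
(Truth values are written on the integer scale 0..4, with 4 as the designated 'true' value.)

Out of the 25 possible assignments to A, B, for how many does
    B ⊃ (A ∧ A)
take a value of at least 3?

value 4: 15 assignments (counts)
value 3: 1 assignment (counts)
value 2: 2 assignments
value 1: 3 assignments
value 0: 4 assignments
So 16 of the 25 assignments meet the threshold.

16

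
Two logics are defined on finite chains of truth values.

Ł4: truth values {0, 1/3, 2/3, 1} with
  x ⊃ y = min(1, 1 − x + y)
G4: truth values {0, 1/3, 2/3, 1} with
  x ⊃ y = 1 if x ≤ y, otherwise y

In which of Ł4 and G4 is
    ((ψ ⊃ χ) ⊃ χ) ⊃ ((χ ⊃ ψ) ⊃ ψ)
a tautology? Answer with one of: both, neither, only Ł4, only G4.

In Ł4: every assignment gives 1 — tautology.
In G4: at ψ = 1/3, χ = 0 the value is 1/3 — not a tautology.

only Ł4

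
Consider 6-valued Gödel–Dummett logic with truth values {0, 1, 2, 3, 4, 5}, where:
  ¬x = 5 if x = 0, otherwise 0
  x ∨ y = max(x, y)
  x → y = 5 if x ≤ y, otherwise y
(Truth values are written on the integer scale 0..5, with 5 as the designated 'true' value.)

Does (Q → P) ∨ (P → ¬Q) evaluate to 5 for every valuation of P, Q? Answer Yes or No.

Counterexample: take P = 1, Q = 2.
Q → P = 2 → 1 = 1
¬Q = ¬2 = 0
P → ¬Q = 1 → 0 = 0
(Q → P) ∨ (P → ¬Q) = 1 ∨ 0 = 1
This gives 1 ≠ 5.

No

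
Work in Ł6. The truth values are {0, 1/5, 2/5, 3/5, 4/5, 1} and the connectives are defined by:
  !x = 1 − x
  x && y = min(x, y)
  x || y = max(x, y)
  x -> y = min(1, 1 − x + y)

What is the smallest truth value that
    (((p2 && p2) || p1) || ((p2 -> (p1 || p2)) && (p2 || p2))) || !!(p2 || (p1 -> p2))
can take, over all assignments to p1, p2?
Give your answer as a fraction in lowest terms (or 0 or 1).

3/5

Take p1 = 2/5, p2 = 0:
p2 && p2 = 0 && 0 = 0
(p2 && p2) || p1 = 0 || 2/5 = 2/5
p1 || p2 = 2/5 || 0 = 2/5
p2 -> (p1 || p2) = 0 -> 2/5 = 1
p2 || p2 = 0 || 0 = 0
(p2 -> (p1 || p2)) && (p2 || p2) = 1 && 0 = 0
((p2 && p2) || p1) || ((p2 -> (p1 || p2)) && (p2 || p2)) = 2/5 || 0 = 2/5
p1 -> p2 = 2/5 -> 0 = 3/5
p2 || (p1 -> p2) = 0 || 3/5 = 3/5
!(p2 || (p1 -> p2)) = !3/5 = 2/5
!!(p2 || (p1 -> p2)) = !2/5 = 3/5
(((p2 && p2) || p1) || ((p2 -> (p1 || p2)) && (p2 || p2))) || !!(p2 || (p1 -> p2)) = 2/5 || 3/5 = 3/5
No assignment yields a value below 3/5, so this is the minimum.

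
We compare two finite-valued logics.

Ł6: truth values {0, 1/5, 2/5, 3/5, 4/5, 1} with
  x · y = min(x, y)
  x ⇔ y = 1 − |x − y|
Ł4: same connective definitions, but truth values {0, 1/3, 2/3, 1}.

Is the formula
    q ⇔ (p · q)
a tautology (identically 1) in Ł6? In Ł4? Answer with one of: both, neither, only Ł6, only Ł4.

In Ł6: at p = 0, q = 1/5 the value is 4/5 — not a tautology.
In Ł4: at p = 0, q = 1/3 the value is 2/3 — not a tautology.

neither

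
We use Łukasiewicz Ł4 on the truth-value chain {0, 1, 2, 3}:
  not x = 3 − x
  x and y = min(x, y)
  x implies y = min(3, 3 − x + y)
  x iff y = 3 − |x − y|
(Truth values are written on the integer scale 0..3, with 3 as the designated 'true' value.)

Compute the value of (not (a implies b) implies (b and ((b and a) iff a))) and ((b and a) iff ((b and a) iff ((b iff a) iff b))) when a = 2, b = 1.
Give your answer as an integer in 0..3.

a implies b = 2 implies 1 = 2
not (a implies b) = not 2 = 1
b and a = 1 and 2 = 1
(b and a) iff a = 1 iff 2 = 2
b and ((b and a) iff a) = 1 and 2 = 1
not (a implies b) implies (b and ((b and a) iff a)) = 1 implies 1 = 3
b and a = 1 and 2 = 1
b and a = 1 and 2 = 1
b iff a = 1 iff 2 = 2
(b iff a) iff b = 2 iff 1 = 2
(b and a) iff ((b iff a) iff b) = 1 iff 2 = 2
(b and a) iff ((b and a) iff ((b iff a) iff b)) = 1 iff 2 = 2
(not (a implies b) implies (b and ((b and a) iff a))) and ((b and a) iff ((b and a) iff ((b iff a) iff b))) = 3 and 2 = 2

2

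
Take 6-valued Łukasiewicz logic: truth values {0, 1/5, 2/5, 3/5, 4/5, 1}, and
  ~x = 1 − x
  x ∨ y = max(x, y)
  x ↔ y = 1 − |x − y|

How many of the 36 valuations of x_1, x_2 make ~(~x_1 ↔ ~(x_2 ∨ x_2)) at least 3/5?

12

value 1: 2 assignments (counts)
value 4/5: 4 assignments (counts)
value 3/5: 6 assignments (counts)
value 2/5: 8 assignments
value 1/5: 10 assignments
value 0: 6 assignments
So 12 of the 36 assignments meet the threshold.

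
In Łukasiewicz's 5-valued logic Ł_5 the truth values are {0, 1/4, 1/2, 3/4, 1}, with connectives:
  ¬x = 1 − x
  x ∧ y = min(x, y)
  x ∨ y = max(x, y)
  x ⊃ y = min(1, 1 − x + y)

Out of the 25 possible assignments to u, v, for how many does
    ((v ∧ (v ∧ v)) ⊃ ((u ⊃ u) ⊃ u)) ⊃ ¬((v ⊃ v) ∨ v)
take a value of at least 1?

value 1: 1 assignment (counts)
value 3/4: 2 assignments
value 1/2: 3 assignments
value 1/4: 4 assignments
value 0: 15 assignments
So 1 of the 25 assignments meets the threshold.

1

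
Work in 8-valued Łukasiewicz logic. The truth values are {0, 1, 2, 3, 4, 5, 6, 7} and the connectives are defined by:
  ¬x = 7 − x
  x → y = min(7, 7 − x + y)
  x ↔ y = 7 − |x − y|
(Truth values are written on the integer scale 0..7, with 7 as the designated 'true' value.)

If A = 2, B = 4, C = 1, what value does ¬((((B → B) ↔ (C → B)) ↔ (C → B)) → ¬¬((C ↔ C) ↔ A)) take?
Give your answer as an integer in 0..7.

B → B = 4 → 4 = 7
C → B = 1 → 4 = 7
(B → B) ↔ (C → B) = 7 ↔ 7 = 7
C → B = 1 → 4 = 7
((B → B) ↔ (C → B)) ↔ (C → B) = 7 ↔ 7 = 7
C ↔ C = 1 ↔ 1 = 7
(C ↔ C) ↔ A = 7 ↔ 2 = 2
¬((C ↔ C) ↔ A) = ¬2 = 5
¬¬((C ↔ C) ↔ A) = ¬5 = 2
(((B → B) ↔ (C → B)) ↔ (C → B)) → ¬¬((C ↔ C) ↔ A) = 7 → 2 = 2
¬((((B → B) ↔ (C → B)) ↔ (C → B)) → ¬¬((C ↔ C) ↔ A)) = ¬2 = 5

5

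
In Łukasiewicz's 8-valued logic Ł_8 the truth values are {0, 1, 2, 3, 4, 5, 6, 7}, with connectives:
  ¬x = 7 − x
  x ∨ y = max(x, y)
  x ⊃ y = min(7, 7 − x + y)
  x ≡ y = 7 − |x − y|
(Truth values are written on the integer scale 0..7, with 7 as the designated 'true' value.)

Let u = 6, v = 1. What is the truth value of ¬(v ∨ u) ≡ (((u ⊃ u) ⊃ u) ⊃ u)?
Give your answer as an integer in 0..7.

v ∨ u = 1 ∨ 6 = 6
¬(v ∨ u) = ¬6 = 1
u ⊃ u = 6 ⊃ 6 = 7
(u ⊃ u) ⊃ u = 7 ⊃ 6 = 6
((u ⊃ u) ⊃ u) ⊃ u = 6 ⊃ 6 = 7
¬(v ∨ u) ≡ (((u ⊃ u) ⊃ u) ⊃ u) = 1 ≡ 7 = 1

1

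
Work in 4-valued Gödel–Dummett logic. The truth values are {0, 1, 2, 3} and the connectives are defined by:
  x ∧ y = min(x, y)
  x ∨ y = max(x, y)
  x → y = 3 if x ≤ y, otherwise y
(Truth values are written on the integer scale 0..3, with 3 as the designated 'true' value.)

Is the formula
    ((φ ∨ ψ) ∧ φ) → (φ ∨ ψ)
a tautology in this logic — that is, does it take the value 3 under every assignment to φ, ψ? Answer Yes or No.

φ = 0, ψ = 0 ↦ 3
φ = 0, ψ = 1 ↦ 3
φ = 0, ψ = 2 ↦ 3
φ = 0, ψ = 3 ↦ 3
φ = 1, ψ = 0 ↦ 3
φ = 1, ψ = 1 ↦ 3
φ = 1, ψ = 2 ↦ 3
φ = 1, ψ = 3 ↦ 3
φ = 2, ψ = 0 ↦ 3
φ = 2, ψ = 1 ↦ 3
φ = 2, ψ = 2 ↦ 3
φ = 2, ψ = 3 ↦ 3
φ = 3, ψ = 0 ↦ 3
φ = 3, ψ = 1 ↦ 3
φ = 3, ψ = 2 ↦ 3
φ = 3, ψ = 3 ↦ 3
Every assignment gives a value ≥ 3.

Yes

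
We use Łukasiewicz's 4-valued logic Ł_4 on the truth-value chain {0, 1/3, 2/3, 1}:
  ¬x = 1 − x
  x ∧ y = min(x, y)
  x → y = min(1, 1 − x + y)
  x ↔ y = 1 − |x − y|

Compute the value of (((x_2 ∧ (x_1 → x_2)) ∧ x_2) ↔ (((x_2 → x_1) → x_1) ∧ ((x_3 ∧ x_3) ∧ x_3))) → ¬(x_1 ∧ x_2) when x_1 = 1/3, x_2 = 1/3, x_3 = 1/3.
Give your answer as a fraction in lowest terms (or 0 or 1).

x_1 → x_2 = 1/3 → 1/3 = 1
x_2 ∧ (x_1 → x_2) = 1/3 ∧ 1 = 1/3
(x_2 ∧ (x_1 → x_2)) ∧ x_2 = 1/3 ∧ 1/3 = 1/3
x_2 → x_1 = 1/3 → 1/3 = 1
(x_2 → x_1) → x_1 = 1 → 1/3 = 1/3
x_3 ∧ x_3 = 1/3 ∧ 1/3 = 1/3
(x_3 ∧ x_3) ∧ x_3 = 1/3 ∧ 1/3 = 1/3
((x_2 → x_1) → x_1) ∧ ((x_3 ∧ x_3) ∧ x_3) = 1/3 ∧ 1/3 = 1/3
((x_2 ∧ (x_1 → x_2)) ∧ x_2) ↔ (((x_2 → x_1) → x_1) ∧ ((x_3 ∧ x_3) ∧ x_3)) = 1/3 ↔ 1/3 = 1
x_1 ∧ x_2 = 1/3 ∧ 1/3 = 1/3
¬(x_1 ∧ x_2) = ¬1/3 = 2/3
(((x_2 ∧ (x_1 → x_2)) ∧ x_2) ↔ (((x_2 → x_1) → x_1) ∧ ((x_3 ∧ x_3) ∧ x_3))) → ¬(x_1 ∧ x_2) = 1 → 2/3 = 2/3

2/3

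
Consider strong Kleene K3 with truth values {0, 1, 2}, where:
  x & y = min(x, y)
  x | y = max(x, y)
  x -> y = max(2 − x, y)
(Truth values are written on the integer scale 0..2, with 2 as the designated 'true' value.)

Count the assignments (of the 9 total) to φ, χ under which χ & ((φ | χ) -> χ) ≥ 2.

φ = 0, χ = 0 ↦ 0  <
φ = 0, χ = 1 ↦ 1  <
φ = 0, χ = 2 ↦ 2  ≥
φ = 1, χ = 0 ↦ 0  <
φ = 1, χ = 1 ↦ 1  <
φ = 1, χ = 2 ↦ 2  ≥
φ = 2, χ = 0 ↦ 0  <
φ = 2, χ = 1 ↦ 1  <
φ = 2, χ = 2 ↦ 2  ≥
So 3 of the 9 assignments meet the threshold.

3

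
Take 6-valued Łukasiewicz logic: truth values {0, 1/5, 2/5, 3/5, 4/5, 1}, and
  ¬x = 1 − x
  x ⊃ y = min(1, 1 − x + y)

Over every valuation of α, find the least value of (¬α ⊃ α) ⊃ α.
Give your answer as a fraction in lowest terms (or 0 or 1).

3/5

Take α = 2/5:
¬α = ¬2/5 = 3/5
¬α ⊃ α = 3/5 ⊃ 2/5 = 4/5
(¬α ⊃ α) ⊃ α = 4/5 ⊃ 2/5 = 3/5
No assignment yields a value below 3/5, so this is the minimum.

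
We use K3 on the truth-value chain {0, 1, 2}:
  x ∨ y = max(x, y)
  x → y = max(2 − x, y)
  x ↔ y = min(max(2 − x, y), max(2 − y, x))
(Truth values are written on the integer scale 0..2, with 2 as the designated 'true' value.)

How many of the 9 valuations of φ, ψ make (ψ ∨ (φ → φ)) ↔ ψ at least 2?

3

φ = 0, ψ = 0 ↦ 0  <
φ = 0, ψ = 1 ↦ 1  <
φ = 0, ψ = 2 ↦ 2  ≥
φ = 1, ψ = 0 ↦ 1  <
φ = 1, ψ = 1 ↦ 1  <
φ = 1, ψ = 2 ↦ 2  ≥
φ = 2, ψ = 0 ↦ 0  <
φ = 2, ψ = 1 ↦ 1  <
φ = 2, ψ = 2 ↦ 2  ≥
So 3 of the 9 assignments meet the threshold.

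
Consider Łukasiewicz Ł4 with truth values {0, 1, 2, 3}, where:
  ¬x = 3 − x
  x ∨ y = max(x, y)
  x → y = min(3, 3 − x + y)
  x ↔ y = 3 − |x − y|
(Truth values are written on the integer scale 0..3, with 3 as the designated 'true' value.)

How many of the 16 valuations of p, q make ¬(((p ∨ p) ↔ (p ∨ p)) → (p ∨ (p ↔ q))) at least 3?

p = 0, q = 0 ↦ 0  <
p = 0, q = 1 ↦ 1  <
p = 0, q = 2 ↦ 2  <
p = 0, q = 3 ↦ 3  ≥
p = 1, q = 0 ↦ 1  <
p = 1, q = 1 ↦ 0  <
p = 1, q = 2 ↦ 1  <
p = 1, q = 3 ↦ 2  <
p = 2, q = 0 ↦ 1  <
p = 2, q = 1 ↦ 1  <
p = 2, q = 2 ↦ 0  <
p = 2, q = 3 ↦ 1  <
p = 3, q = 0 ↦ 0  <
p = 3, q = 1 ↦ 0  <
p = 3, q = 2 ↦ 0  <
p = 3, q = 3 ↦ 0  <
So 1 of the 16 assignments meets the threshold.

1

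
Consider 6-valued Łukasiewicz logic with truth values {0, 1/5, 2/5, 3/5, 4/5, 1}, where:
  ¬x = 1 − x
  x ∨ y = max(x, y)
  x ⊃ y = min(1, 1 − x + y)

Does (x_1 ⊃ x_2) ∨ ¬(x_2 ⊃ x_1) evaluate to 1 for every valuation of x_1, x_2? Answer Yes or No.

Counterexample: take x_1 = 1/5, x_2 = 0.
x_1 ⊃ x_2 = 1/5 ⊃ 0 = 4/5
x_2 ⊃ x_1 = 0 ⊃ 1/5 = 1
¬(x_2 ⊃ x_1) = ¬1 = 0
(x_1 ⊃ x_2) ∨ ¬(x_2 ⊃ x_1) = 4/5 ∨ 0 = 4/5
This gives 4/5 ≠ 1.

No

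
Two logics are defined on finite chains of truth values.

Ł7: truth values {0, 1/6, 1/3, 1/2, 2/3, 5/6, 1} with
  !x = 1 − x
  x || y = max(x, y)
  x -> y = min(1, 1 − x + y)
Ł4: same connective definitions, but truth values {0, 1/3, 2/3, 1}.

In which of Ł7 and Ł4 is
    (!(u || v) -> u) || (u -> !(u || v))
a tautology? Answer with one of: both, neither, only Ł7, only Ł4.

both

In Ł7: every assignment gives 1 — tautology.
In Ł4: every assignment gives 1 — tautology.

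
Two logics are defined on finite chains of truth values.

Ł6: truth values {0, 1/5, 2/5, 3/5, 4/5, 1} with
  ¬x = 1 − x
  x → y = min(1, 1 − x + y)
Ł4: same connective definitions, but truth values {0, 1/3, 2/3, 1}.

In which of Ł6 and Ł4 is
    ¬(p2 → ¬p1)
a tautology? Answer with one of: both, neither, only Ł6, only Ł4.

In Ł6: at p1 = 0, p2 = 0 the value is 0 — not a tautology.
In Ł4: at p1 = 0, p2 = 0 the value is 0 — not a tautology.

neither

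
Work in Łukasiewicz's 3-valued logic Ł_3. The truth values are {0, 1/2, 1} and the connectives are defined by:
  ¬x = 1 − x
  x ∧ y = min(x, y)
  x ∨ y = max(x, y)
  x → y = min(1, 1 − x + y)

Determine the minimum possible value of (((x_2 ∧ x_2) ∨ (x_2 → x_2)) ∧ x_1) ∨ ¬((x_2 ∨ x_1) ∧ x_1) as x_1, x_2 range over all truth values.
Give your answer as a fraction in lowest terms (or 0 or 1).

1/2

Take x_1 = 1/2, x_2 = 0:
x_2 ∧ x_2 = 0 ∧ 0 = 0
x_2 → x_2 = 0 → 0 = 1
(x_2 ∧ x_2) ∨ (x_2 → x_2) = 0 ∨ 1 = 1
((x_2 ∧ x_2) ∨ (x_2 → x_2)) ∧ x_1 = 1 ∧ 1/2 = 1/2
x_2 ∨ x_1 = 0 ∨ 1/2 = 1/2
(x_2 ∨ x_1) ∧ x_1 = 1/2 ∧ 1/2 = 1/2
¬((x_2 ∨ x_1) ∧ x_1) = ¬1/2 = 1/2
(((x_2 ∧ x_2) ∨ (x_2 → x_2)) ∧ x_1) ∨ ¬((x_2 ∨ x_1) ∧ x_1) = 1/2 ∨ 1/2 = 1/2
No assignment yields a value below 1/2, so this is the minimum.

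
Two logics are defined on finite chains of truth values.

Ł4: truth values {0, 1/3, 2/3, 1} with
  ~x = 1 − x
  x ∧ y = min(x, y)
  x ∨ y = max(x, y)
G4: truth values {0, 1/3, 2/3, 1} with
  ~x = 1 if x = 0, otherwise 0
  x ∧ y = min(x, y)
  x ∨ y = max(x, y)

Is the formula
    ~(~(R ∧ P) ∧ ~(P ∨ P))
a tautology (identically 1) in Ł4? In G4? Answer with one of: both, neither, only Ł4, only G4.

neither

In Ł4: at P = 0, R = 0 the value is 0 — not a tautology.
In G4: at P = 0, R = 0 the value is 0 — not a tautology.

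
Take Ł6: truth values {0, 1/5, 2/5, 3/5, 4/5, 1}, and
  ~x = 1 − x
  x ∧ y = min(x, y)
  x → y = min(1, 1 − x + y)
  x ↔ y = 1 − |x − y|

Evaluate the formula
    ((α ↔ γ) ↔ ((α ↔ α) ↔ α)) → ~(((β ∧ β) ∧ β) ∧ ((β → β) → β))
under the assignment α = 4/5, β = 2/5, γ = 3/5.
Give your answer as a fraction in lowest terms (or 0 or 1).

3/5

α ↔ γ = 4/5 ↔ 3/5 = 4/5
α ↔ α = 4/5 ↔ 4/5 = 1
(α ↔ α) ↔ α = 1 ↔ 4/5 = 4/5
(α ↔ γ) ↔ ((α ↔ α) ↔ α) = 4/5 ↔ 4/5 = 1
β ∧ β = 2/5 ∧ 2/5 = 2/5
(β ∧ β) ∧ β = 2/5 ∧ 2/5 = 2/5
β → β = 2/5 → 2/5 = 1
(β → β) → β = 1 → 2/5 = 2/5
((β ∧ β) ∧ β) ∧ ((β → β) → β) = 2/5 ∧ 2/5 = 2/5
~(((β ∧ β) ∧ β) ∧ ((β → β) → β)) = ~2/5 = 3/5
((α ↔ γ) ↔ ((α ↔ α) ↔ α)) → ~(((β ∧ β) ∧ β) ∧ ((β → β) → β)) = 1 → 3/5 = 3/5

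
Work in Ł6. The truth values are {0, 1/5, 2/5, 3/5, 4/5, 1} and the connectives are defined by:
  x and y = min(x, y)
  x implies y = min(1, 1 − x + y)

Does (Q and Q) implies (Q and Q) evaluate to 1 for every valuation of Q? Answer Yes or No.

Yes

Q = 0 ↦ 1
Q = 1/5 ↦ 1
Q = 2/5 ↦ 1
Q = 3/5 ↦ 1
Q = 4/5 ↦ 1
Q = 1 ↦ 1
Every assignment gives a value ≥ 1.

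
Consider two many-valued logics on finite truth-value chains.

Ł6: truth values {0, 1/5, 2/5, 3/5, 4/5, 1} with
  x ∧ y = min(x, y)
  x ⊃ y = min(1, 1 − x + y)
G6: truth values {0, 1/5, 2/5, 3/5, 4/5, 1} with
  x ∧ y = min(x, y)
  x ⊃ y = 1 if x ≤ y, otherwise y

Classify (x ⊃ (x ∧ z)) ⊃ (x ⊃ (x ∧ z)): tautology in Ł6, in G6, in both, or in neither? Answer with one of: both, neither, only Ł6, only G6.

both

In Ł6: every assignment gives 1 — tautology.
In G6: every assignment gives 1 — tautology.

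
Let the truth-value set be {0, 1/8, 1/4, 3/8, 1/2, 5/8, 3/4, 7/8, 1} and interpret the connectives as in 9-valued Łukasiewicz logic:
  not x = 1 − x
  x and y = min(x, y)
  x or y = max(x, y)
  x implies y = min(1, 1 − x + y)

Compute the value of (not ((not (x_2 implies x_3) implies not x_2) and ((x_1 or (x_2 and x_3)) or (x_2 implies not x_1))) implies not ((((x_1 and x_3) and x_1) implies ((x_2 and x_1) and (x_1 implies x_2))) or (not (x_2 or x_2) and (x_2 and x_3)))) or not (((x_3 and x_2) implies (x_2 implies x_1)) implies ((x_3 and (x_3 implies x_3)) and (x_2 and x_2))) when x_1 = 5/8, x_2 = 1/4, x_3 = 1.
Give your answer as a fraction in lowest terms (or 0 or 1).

1

x_2 implies x_3 = 1/4 implies 1 = 1
not (x_2 implies x_3) = not 1 = 0
not x_2 = not 1/4 = 3/4
not (x_2 implies x_3) implies not x_2 = 0 implies 3/4 = 1
x_2 and x_3 = 1/4 and 1 = 1/4
x_1 or (x_2 and x_3) = 5/8 or 1/4 = 5/8
not x_1 = not 5/8 = 3/8
x_2 implies not x_1 = 1/4 implies 3/8 = 1
(x_1 or (x_2 and x_3)) or (x_2 implies not x_1) = 5/8 or 1 = 1
(not (x_2 implies x_3) implies not x_2) and ((x_1 or (x_2 and x_3)) or (x_2 implies not x_1)) = 1 and 1 = 1
not ((not (x_2 implies x_3) implies not x_2) and ((x_1 or (x_2 and x_3)) or (x_2 implies not x_1))) = not 1 = 0
x_1 and x_3 = 5/8 and 1 = 5/8
(x_1 and x_3) and x_1 = 5/8 and 5/8 = 5/8
x_2 and x_1 = 1/4 and 5/8 = 1/4
x_1 implies x_2 = 5/8 implies 1/4 = 5/8
(x_2 and x_1) and (x_1 implies x_2) = 1/4 and 5/8 = 1/4
((x_1 and x_3) and x_1) implies ((x_2 and x_1) and (x_1 implies x_2)) = 5/8 implies 1/4 = 5/8
x_2 or x_2 = 1/4 or 1/4 = 1/4
not (x_2 or x_2) = not 1/4 = 3/4
x_2 and x_3 = 1/4 and 1 = 1/4
not (x_2 or x_2) and (x_2 and x_3) = 3/4 and 1/4 = 1/4
(((x_1 and x_3) and x_1) implies ((x_2 and x_1) and (x_1 implies x_2))) or (not (x_2 or x_2) and (x_2 and x_3)) = 5/8 or 1/4 = 5/8
not ((((x_1 and x_3) and x_1) implies ((x_2 and x_1) and (x_1 implies x_2))) or (not (x_2 or x_2) and (x_2 and x_3))) = not 5/8 = 3/8
not ((not (x_2 implies x_3) implies not x_2) and ((x_1 or (x_2 and x_3)) or (x_2 implies not x_1))) implies not ((((x_1 and x_3) and x_1) implies ((x_2 and x_1) and (x_1 implies x_2))) or (not (x_2 or x_2) and (x_2 and x_3))) = 0 implies 3/8 = 1
x_3 and x_2 = 1 and 1/4 = 1/4
x_2 implies x_1 = 1/4 implies 5/8 = 1
(x_3 and x_2) implies (x_2 implies x_1) = 1/4 implies 1 = 1
x_3 implies x_3 = 1 implies 1 = 1
x_3 and (x_3 implies x_3) = 1 and 1 = 1
x_2 and x_2 = 1/4 and 1/4 = 1/4
(x_3 and (x_3 implies x_3)) and (x_2 and x_2) = 1 and 1/4 = 1/4
((x_3 and x_2) implies (x_2 implies x_1)) implies ((x_3 and (x_3 implies x_3)) and (x_2 and x_2)) = 1 implies 1/4 = 1/4
not (((x_3 and x_2) implies (x_2 implies x_1)) implies ((x_3 and (x_3 implies x_3)) and (x_2 and x_2))) = not 1/4 = 3/4
(not ((not (x_2 implies x_3) implies not x_2) and ((x_1 or (x_2 and x_3)) or (x_2 implies not x_1))) implies not ((((x_1 and x_3) and x_1) implies ((x_2 and x_1) and (x_1 implies x_2))) or (not (x_2 or x_2) and (x_2 and x_3)))) or not (((x_3 and x_2) implies (x_2 implies x_1)) implies ((x_3 and (x_3 implies x_3)) and (x_2 and x_2))) = 1 or 3/4 = 1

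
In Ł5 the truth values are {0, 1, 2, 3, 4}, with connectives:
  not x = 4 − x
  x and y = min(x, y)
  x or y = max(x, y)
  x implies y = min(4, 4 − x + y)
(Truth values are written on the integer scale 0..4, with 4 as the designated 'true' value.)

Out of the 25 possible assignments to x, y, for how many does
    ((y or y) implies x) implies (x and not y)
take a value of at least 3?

8

value 4: 2 assignments (counts)
value 3: 6 assignments (counts)
value 2: 9 assignments
value 1: 6 assignments
value 0: 2 assignments
So 8 of the 25 assignments meet the threshold.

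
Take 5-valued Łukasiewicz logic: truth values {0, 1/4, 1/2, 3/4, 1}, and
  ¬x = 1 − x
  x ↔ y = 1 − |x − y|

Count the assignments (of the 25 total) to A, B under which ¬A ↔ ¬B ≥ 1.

value 1: 5 assignments (counts)
value 3/4: 8 assignments
value 1/2: 6 assignments
value 1/4: 4 assignments
value 0: 2 assignments
So 5 of the 25 assignments meet the threshold.

5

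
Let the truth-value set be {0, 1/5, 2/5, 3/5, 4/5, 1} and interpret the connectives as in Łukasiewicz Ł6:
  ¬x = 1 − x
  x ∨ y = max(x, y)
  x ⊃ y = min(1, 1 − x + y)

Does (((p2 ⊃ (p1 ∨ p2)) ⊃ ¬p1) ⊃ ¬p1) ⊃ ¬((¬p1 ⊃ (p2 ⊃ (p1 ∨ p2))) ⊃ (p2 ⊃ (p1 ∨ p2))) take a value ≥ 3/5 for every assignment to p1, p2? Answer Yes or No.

No

Counterexample: take p1 = 0, p2 = 0.
p1 ∨ p2 = 0 ∨ 0 = 0
p2 ⊃ (p1 ∨ p2) = 0 ⊃ 0 = 1
¬p1 = ¬0 = 1
(p2 ⊃ (p1 ∨ p2)) ⊃ ¬p1 = 1 ⊃ 1 = 1
((p2 ⊃ (p1 ∨ p2)) ⊃ ¬p1) ⊃ ¬p1 = 1 ⊃ 1 = 1
¬p1 ⊃ (p2 ⊃ (p1 ∨ p2)) = 1 ⊃ 1 = 1
(¬p1 ⊃ (p2 ⊃ (p1 ∨ p2))) ⊃ (p2 ⊃ (p1 ∨ p2)) = 1 ⊃ 1 = 1
¬((¬p1 ⊃ (p2 ⊃ (p1 ∨ p2))) ⊃ (p2 ⊃ (p1 ∨ p2))) = ¬1 = 0
(((p2 ⊃ (p1 ∨ p2)) ⊃ ¬p1) ⊃ ¬p1) ⊃ ¬((¬p1 ⊃ (p2 ⊃ (p1 ∨ p2))) ⊃ (p2 ⊃ (p1 ∨ p2))) = 1 ⊃ 0 = 0
This gives 0, which is below 3/5.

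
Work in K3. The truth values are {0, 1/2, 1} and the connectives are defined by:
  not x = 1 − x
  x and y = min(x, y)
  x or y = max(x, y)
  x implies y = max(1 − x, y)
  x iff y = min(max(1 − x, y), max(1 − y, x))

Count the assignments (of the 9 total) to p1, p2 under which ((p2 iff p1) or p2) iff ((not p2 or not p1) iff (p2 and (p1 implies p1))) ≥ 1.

2

p1 = 0, p2 = 0 ↦ 0  <
p1 = 0, p2 = 1/2 ↦ 1/2  <
p1 = 0, p2 = 1 ↦ 1  ≥
p1 = 1/2, p2 = 0 ↦ 1/2  <
p1 = 1/2, p2 = 1/2 ↦ 1/2  <
p1 = 1/2, p2 = 1 ↦ 1/2  <
p1 = 1, p2 = 0 ↦ 1  ≥
p1 = 1, p2 = 1/2 ↦ 1/2  <
p1 = 1, p2 = 1 ↦ 0  <
So 2 of the 9 assignments meet the threshold.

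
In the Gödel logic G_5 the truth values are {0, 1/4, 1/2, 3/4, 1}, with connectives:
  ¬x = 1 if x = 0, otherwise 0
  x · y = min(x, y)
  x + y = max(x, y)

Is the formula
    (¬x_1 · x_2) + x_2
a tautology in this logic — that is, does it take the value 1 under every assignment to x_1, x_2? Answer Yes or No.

No

Counterexample: take x_1 = 0, x_2 = 0.
¬x_1 = ¬0 = 1
¬x_1 · x_2 = 1 · 0 = 0
(¬x_1 · x_2) + x_2 = 0 + 0 = 0
This gives 0 ≠ 1.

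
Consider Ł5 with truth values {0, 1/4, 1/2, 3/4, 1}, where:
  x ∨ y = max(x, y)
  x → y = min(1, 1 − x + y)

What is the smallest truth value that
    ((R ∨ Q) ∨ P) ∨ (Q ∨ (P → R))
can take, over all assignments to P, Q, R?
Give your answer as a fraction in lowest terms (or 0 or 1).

1/2

Take P = 1/2, Q = 0, R = 0:
R ∨ Q = 0 ∨ 0 = 0
(R ∨ Q) ∨ P = 0 ∨ 1/2 = 1/2
P → R = 1/2 → 0 = 1/2
Q ∨ (P → R) = 0 ∨ 1/2 = 1/2
((R ∨ Q) ∨ P) ∨ (Q ∨ (P → R)) = 1/2 ∨ 1/2 = 1/2
No assignment yields a value below 1/2, so this is the minimum.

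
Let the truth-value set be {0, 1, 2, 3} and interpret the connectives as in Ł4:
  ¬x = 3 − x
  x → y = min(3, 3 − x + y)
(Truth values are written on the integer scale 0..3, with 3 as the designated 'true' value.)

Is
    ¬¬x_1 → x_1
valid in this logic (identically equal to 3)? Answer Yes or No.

Yes

x_1 = 0 ↦ 3
x_1 = 1 ↦ 3
x_1 = 2 ↦ 3
x_1 = 3 ↦ 3
Every assignment gives a value ≥ 3.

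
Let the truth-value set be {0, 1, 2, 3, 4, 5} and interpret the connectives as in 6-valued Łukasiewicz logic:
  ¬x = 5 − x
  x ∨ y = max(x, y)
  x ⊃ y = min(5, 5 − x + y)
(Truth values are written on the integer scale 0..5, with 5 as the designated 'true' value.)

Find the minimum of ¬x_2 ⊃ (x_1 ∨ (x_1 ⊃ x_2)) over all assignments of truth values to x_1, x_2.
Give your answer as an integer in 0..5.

3

Take x_1 = 2, x_2 = 0:
¬x_2 = ¬0 = 5
x_1 ⊃ x_2 = 2 ⊃ 0 = 3
x_1 ∨ (x_1 ⊃ x_2) = 2 ∨ 3 = 3
¬x_2 ⊃ (x_1 ∨ (x_1 ⊃ x_2)) = 5 ⊃ 3 = 3
No assignment yields a value below 3, so this is the minimum.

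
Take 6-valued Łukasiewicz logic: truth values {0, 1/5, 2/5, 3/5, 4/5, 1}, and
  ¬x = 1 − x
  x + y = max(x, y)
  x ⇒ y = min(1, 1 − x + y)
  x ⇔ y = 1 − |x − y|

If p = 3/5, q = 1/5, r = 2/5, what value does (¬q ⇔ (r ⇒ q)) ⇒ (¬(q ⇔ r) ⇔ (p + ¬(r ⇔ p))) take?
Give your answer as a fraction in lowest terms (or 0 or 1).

¬q = ¬1/5 = 4/5
r ⇒ q = 2/5 ⇒ 1/5 = 4/5
¬q ⇔ (r ⇒ q) = 4/5 ⇔ 4/5 = 1
q ⇔ r = 1/5 ⇔ 2/5 = 4/5
¬(q ⇔ r) = ¬4/5 = 1/5
r ⇔ p = 2/5 ⇔ 3/5 = 4/5
¬(r ⇔ p) = ¬4/5 = 1/5
p + ¬(r ⇔ p) = 3/5 + 1/5 = 3/5
¬(q ⇔ r) ⇔ (p + ¬(r ⇔ p)) = 1/5 ⇔ 3/5 = 3/5
(¬q ⇔ (r ⇒ q)) ⇒ (¬(q ⇔ r) ⇔ (p + ¬(r ⇔ p))) = 1 ⇒ 3/5 = 3/5

3/5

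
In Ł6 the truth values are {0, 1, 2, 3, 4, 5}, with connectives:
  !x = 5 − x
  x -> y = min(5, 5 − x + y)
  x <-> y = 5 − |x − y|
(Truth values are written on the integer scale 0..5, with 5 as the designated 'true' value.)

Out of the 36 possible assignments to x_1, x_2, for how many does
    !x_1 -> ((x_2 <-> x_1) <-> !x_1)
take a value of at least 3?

33

value 5: 29 assignments (counts)
value 4: 2 assignments (counts)
value 3: 2 assignments (counts)
value 2: 1 assignment
value 1: 1 assignment
value 0: 1 assignment
So 33 of the 36 assignments meet the threshold.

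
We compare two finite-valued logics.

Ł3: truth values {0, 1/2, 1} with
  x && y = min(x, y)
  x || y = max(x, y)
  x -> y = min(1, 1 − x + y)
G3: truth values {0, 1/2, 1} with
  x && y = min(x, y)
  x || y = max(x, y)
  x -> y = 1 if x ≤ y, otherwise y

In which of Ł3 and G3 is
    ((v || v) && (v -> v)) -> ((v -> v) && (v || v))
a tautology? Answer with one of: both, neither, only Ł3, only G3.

In Ł3: every assignment gives 1 — tautology.
In G3: every assignment gives 1 — tautology.

both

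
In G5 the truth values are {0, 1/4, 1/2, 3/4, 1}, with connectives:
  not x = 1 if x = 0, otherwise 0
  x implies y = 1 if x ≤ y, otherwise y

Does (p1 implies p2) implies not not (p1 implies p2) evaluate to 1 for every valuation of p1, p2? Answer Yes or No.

Yes

At p1 = 1/4, p2 = 1, for instance:
p1 implies p2 = 1/4 implies 1 = 1
not (p1 implies p2) = not 1 = 0
not not (p1 implies p2) = not 0 = 1
(p1 implies p2) implies not not (p1 implies p2) = 1 implies 1 = 1
and checking the remaining 24 assignments likewise gives ≥ 1 in every case.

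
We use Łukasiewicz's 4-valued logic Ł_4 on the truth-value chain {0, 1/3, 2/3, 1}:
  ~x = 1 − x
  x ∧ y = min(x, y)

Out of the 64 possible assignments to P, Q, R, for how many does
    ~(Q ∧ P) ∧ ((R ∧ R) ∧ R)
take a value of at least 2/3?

24

value 1: 7 assignments (counts)
value 2/3: 17 assignments (counts)
value 1/3: 21 assignments
value 0: 19 assignments
So 24 of the 64 assignments meet the threshold.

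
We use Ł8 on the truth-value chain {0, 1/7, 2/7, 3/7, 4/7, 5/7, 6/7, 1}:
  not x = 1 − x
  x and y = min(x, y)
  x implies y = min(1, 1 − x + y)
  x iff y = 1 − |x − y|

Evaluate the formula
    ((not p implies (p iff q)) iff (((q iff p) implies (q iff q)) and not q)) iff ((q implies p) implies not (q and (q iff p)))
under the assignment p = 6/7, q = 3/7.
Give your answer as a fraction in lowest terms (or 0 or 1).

1

not p = not 6/7 = 1/7
p iff q = 6/7 iff 3/7 = 4/7
not p implies (p iff q) = 1/7 implies 4/7 = 1
q iff p = 3/7 iff 6/7 = 4/7
q iff q = 3/7 iff 3/7 = 1
(q iff p) implies (q iff q) = 4/7 implies 1 = 1
not q = not 3/7 = 4/7
((q iff p) implies (q iff q)) and not q = 1 and 4/7 = 4/7
(not p implies (p iff q)) iff (((q iff p) implies (q iff q)) and not q) = 1 iff 4/7 = 4/7
q implies p = 3/7 implies 6/7 = 1
q iff p = 3/7 iff 6/7 = 4/7
q and (q iff p) = 3/7 and 4/7 = 3/7
not (q and (q iff p)) = not 3/7 = 4/7
(q implies p) implies not (q and (q iff p)) = 1 implies 4/7 = 4/7
((not p implies (p iff q)) iff (((q iff p) implies (q iff q)) and not q)) iff ((q implies p) implies not (q and (q iff p))) = 4/7 iff 4/7 = 1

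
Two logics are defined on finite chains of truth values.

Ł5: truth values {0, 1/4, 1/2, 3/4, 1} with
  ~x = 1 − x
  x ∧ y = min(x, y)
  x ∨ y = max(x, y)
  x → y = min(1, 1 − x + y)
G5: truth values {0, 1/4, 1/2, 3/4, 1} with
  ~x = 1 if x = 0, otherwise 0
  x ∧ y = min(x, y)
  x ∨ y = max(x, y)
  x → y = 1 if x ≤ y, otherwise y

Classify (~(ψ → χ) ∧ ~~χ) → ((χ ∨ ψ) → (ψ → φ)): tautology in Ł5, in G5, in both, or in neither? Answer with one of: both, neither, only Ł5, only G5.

only G5

In Ł5: at φ = 0, ψ = 1, χ = 1/4 the value is 3/4 — not a tautology.
In G5: every assignment gives 1 — tautology.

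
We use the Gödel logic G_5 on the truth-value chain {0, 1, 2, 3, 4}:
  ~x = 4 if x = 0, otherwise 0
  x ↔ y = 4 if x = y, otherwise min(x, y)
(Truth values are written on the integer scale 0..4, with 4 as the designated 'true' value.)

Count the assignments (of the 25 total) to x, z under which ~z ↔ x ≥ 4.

5

value 4: 5 assignments (counts)
value 3: 1 assignment
value 2: 1 assignment
value 1: 1 assignment
value 0: 17 assignments
So 5 of the 25 assignments meet the threshold.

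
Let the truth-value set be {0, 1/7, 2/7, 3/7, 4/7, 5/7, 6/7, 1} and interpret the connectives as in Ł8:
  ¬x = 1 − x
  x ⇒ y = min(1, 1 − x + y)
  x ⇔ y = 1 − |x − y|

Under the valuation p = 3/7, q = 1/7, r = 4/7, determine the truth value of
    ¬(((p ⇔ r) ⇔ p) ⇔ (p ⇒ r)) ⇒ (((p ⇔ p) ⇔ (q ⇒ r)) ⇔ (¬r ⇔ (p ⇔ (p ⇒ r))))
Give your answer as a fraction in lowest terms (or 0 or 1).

p ⇔ r = 3/7 ⇔ 4/7 = 6/7
(p ⇔ r) ⇔ p = 6/7 ⇔ 3/7 = 4/7
p ⇒ r = 3/7 ⇒ 4/7 = 1
((p ⇔ r) ⇔ p) ⇔ (p ⇒ r) = 4/7 ⇔ 1 = 4/7
¬(((p ⇔ r) ⇔ p) ⇔ (p ⇒ r)) = ¬4/7 = 3/7
p ⇔ p = 3/7 ⇔ 3/7 = 1
q ⇒ r = 1/7 ⇒ 4/7 = 1
(p ⇔ p) ⇔ (q ⇒ r) = 1 ⇔ 1 = 1
¬r = ¬4/7 = 3/7
p ⇒ r = 3/7 ⇒ 4/7 = 1
p ⇔ (p ⇒ r) = 3/7 ⇔ 1 = 3/7
¬r ⇔ (p ⇔ (p ⇒ r)) = 3/7 ⇔ 3/7 = 1
((p ⇔ p) ⇔ (q ⇒ r)) ⇔ (¬r ⇔ (p ⇔ (p ⇒ r))) = 1 ⇔ 1 = 1
¬(((p ⇔ r) ⇔ p) ⇔ (p ⇒ r)) ⇒ (((p ⇔ p) ⇔ (q ⇒ r)) ⇔ (¬r ⇔ (p ⇔ (p ⇒ r)))) = 3/7 ⇒ 1 = 1

1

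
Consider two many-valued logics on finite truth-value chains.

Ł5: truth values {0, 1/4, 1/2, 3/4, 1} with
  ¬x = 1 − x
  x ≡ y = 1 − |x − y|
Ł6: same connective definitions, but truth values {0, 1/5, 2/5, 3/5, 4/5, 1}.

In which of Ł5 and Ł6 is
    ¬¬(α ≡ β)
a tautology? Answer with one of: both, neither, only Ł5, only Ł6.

In Ł5: at α = 0, β = 1/4 the value is 3/4 — not a tautology.
In Ł6: at α = 0, β = 1/5 the value is 4/5 — not a tautology.

neither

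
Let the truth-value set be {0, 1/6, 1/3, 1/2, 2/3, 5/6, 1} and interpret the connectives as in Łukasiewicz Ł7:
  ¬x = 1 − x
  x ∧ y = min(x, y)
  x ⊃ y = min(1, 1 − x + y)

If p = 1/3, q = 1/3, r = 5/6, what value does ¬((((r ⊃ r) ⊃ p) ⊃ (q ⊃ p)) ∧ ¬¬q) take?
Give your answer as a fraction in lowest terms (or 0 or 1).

r ⊃ r = 5/6 ⊃ 5/6 = 1
(r ⊃ r) ⊃ p = 1 ⊃ 1/3 = 1/3
q ⊃ p = 1/3 ⊃ 1/3 = 1
((r ⊃ r) ⊃ p) ⊃ (q ⊃ p) = 1/3 ⊃ 1 = 1
¬q = ¬1/3 = 2/3
¬¬q = ¬2/3 = 1/3
(((r ⊃ r) ⊃ p) ⊃ (q ⊃ p)) ∧ ¬¬q = 1 ∧ 1/3 = 1/3
¬((((r ⊃ r) ⊃ p) ⊃ (q ⊃ p)) ∧ ¬¬q) = ¬1/3 = 2/3

2/3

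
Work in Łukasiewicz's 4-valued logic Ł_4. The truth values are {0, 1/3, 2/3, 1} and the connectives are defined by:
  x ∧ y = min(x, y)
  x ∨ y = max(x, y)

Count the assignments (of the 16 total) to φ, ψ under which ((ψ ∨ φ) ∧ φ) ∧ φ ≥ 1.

φ = 0, ψ = 0 ↦ 0  <
φ = 0, ψ = 1/3 ↦ 0  <
φ = 0, ψ = 2/3 ↦ 0  <
φ = 0, ψ = 1 ↦ 0  <
φ = 1/3, ψ = 0 ↦ 1/3  <
φ = 1/3, ψ = 1/3 ↦ 1/3  <
φ = 1/3, ψ = 2/3 ↦ 1/3  <
φ = 1/3, ψ = 1 ↦ 1/3  <
φ = 2/3, ψ = 0 ↦ 2/3  <
φ = 2/3, ψ = 1/3 ↦ 2/3  <
φ = 2/3, ψ = 2/3 ↦ 2/3  <
φ = 2/3, ψ = 1 ↦ 2/3  <
φ = 1, ψ = 0 ↦ 1  ≥
φ = 1, ψ = 1/3 ↦ 1  ≥
φ = 1, ψ = 2/3 ↦ 1  ≥
φ = 1, ψ = 1 ↦ 1  ≥
So 4 of the 16 assignments meet the threshold.

4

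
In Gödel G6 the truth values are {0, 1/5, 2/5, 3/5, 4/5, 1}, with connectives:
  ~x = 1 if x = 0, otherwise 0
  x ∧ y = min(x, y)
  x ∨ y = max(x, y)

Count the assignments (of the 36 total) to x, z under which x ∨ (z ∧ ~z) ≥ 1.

6

value 1: 6 assignments (counts)
value 4/5: 6 assignments
value 3/5: 6 assignments
value 2/5: 6 assignments
value 1/5: 6 assignments
value 0: 6 assignments
So 6 of the 36 assignments meet the threshold.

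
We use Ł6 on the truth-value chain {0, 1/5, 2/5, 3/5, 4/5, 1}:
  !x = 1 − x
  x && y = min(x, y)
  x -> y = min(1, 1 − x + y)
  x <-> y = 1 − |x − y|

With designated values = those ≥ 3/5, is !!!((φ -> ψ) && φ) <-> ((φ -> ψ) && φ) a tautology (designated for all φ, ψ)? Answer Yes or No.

No

Counterexample: take φ = 0, ψ = 0.
φ -> ψ = 0 -> 0 = 1
(φ -> ψ) && φ = 1 && 0 = 0
!((φ -> ψ) && φ) = !0 = 1
!!((φ -> ψ) && φ) = !1 = 0
!!!((φ -> ψ) && φ) = !0 = 1
φ -> ψ = 0 -> 0 = 1
(φ -> ψ) && φ = 1 && 0 = 0
!!!((φ -> ψ) && φ) <-> ((φ -> ψ) && φ) = 1 <-> 0 = 0
This gives 0, which is below 3/5.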